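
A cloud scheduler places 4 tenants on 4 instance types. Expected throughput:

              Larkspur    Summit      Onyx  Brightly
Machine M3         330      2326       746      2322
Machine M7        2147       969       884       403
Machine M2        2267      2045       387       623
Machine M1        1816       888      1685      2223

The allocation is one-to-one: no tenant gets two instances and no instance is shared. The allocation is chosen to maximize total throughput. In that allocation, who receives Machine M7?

Optimal: Larkspur→Machine M7 (2147 ops/s), Summit→Machine M2 (2045 ops/s), Onyx→Machine M1 (1685 ops/s), Brightly→Machine M3 (2322 ops/s) — total 2147+2045+1685+2322 = 8199 ops/s.
Row-greedy (each tenant in turn takes its best remaining instance) gives 6681 ops/s, worse by 1518.
Next-best assignment: Larkspur→Machine M2, Summit→Machine M3, Onyx→Machine M7, Brightly→Machine M1 = 7700 ops/s.
Checked against all permutations: 8199 ops/s is optimal.
Larkspur's own top instance is Machine M2 (2267 ops/s), but forcing Larkspur→Machine M2 and reassigning the rest optimally gives only 7700 ops/s — worse by 499.

Larkspur receives Machine M7.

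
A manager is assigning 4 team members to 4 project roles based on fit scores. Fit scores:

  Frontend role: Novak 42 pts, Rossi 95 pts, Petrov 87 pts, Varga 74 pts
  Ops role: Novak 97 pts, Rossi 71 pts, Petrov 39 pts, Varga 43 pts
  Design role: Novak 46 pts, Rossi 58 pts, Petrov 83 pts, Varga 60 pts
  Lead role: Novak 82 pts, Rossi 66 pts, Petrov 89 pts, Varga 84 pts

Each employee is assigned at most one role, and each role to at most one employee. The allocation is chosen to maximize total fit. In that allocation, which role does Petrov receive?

Petrov receives Design role.

Treat this as an assignment problem: match each employee to one role.
Optimal: Novak→Ops role (97 pts), Rossi→Frontend role (95 pts), Petrov→Design role (83 pts), Varga→Lead role (84 pts) — total 97+95+83+84 = 359 pts.
Max-entry greedy (repeatedly take the single best remaining cell) gives 341 pts, worse by 18.
Next-best assignment: Novak→Ops role, Rossi→Frontend role, Petrov→Lead role, Varga→Design role = 341 pts.
No other one-to-one assignment exceeds 359 pts.
Petrov's own top role is Lead role (89 pts), but forcing Petrov→Lead role and reassigning the rest optimally gives only 341 pts — worse by 18.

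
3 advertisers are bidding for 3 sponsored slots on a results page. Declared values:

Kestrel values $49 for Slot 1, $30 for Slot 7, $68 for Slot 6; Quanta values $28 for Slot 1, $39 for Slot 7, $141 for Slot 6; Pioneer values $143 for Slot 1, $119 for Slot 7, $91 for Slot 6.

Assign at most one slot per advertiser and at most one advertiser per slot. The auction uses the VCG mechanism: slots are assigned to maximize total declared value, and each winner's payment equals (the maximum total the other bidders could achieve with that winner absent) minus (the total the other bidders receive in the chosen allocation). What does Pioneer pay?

Pioneer pays $19.

Efficient allocation: Kestrel→Slot 7 ($30), Quanta→Slot 6 ($141), Pioneer→Slot 1 ($143); total welfare W = $314.
Pioneer receives Slot 1 at value $143, so the others get W − 143 = $171.
Without Pioneer: best allocation of the remaining 2 bidders over all 3 slots is Kestrel→Slot 1 ($49), Quanta→Slot 6 ($141), total $190.
VCG payment = (others' best without Pioneer) − (others' welfare with Pioneer) = 190 − 171 = $19.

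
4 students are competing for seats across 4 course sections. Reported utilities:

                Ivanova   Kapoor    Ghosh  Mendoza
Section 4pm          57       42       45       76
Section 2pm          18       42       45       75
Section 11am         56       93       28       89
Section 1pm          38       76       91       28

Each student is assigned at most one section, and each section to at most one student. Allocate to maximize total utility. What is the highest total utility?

Maximum total: 316 points

Optimal: Ivanova→Section 4pm (57 points), Kapoor→Section 11am (93 points), Ghosh→Section 1pm (91 points), Mendoza→Section 2pm (75 points) — total 57+93+91+75 = 316 points.
Column-greedy (each section in turn goes to its best remaining student) gives 252 points, worse by 64.
Checked against all permutations: 316 points is optimal.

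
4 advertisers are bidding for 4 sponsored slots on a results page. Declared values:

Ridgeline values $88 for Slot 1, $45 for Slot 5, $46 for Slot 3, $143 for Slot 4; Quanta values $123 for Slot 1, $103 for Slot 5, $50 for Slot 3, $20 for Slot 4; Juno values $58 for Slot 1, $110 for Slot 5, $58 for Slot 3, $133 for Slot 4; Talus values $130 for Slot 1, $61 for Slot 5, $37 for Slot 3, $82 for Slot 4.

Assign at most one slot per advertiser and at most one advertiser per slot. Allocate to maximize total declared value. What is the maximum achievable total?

Max total: $434

Optimal: Ridgeline→Slot 4 ($143), Quanta→Slot 5 ($103), Juno→Slot 3 ($58), Talus→Slot 1 ($130) — total 143+103+58+130 = $434.
Max-entry greedy (repeatedly take the single best remaining cell) gives $433, worse by 1.
Next-best assignment: Ridgeline→Slot 4, Quanta→Slot 3, Juno→Slot 5, Talus→Slot 1 = $433.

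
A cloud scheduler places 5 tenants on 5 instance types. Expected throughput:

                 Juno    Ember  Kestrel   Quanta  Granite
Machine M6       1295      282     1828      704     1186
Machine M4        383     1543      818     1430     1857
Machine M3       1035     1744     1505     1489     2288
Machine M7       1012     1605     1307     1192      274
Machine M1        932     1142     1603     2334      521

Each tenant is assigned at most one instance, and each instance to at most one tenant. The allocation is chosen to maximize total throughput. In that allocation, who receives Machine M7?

Juno receives Machine M7.

Optimal: Juno→Machine M7 (1012 ops/s), Ember→Machine M4 (1543 ops/s), Kestrel→Machine M6 (1828 ops/s), Quanta→Machine M1 (2334 ops/s), Granite→Machine M3 (2288 ops/s) — total 1012+1543+1828+2334+2288 = 9005 ops/s.
Row-greedy (each tenant in turn takes its best remaining instance) gives 6346 ops/s, worse by 2659.
Next-best assignment: Juno→Machine M7, Ember→Machine M3, Kestrel→Machine M6, Quanta→Machine M1, Granite→Machine M4 = 8775 ops/s.
Juno's own top instance is Machine M6 (1295 ops/s), but forcing Juno→Machine M6 and reassigning the rest optimally gives only 8767 ops/s — worse by 238.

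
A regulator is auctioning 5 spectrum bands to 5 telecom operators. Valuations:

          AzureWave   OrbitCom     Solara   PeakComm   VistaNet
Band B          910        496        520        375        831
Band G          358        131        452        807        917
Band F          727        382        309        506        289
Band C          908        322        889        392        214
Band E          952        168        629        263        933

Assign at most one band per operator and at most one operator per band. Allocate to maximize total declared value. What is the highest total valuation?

Optimal: AzureWave→Band B ($910M), OrbitCom→Band F ($382M), Solara→Band C ($889M), PeakComm→Band G ($807M), VistaNet→Band E ($933M) — total 910+382+889+807+933 = $3921M.
Max-entry greedy (repeatedly take the single best remaining cell) gives $3760M, worse by 161.
Next-best assignment: AzureWave→Band E, OrbitCom→Band F, Solara→Band C, PeakComm→Band G, VistaNet→Band B = $3861M.

Max total: $3921M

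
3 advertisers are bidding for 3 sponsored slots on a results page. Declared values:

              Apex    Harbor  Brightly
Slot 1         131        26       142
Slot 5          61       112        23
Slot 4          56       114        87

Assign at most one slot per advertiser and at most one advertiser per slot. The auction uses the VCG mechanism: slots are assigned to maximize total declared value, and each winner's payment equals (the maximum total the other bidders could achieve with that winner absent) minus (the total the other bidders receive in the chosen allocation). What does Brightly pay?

Brightly pays $2.

Efficient allocation: Apex→Slot 1 ($131), Harbor→Slot 5 ($112), Brightly→Slot 4 ($87); total welfare W = $330.
Brightly receives Slot 4 at value $87, so the others get W − 87 = $243.
Without Brightly: best allocation of the remaining 2 bidders over all 3 slots is Apex→Slot 1 ($131), Harbor→Slot 4 ($114), total $245.
VCG payment = (others' best without Brightly) − (others' welfare with Brightly) = 245 − 243 = $2.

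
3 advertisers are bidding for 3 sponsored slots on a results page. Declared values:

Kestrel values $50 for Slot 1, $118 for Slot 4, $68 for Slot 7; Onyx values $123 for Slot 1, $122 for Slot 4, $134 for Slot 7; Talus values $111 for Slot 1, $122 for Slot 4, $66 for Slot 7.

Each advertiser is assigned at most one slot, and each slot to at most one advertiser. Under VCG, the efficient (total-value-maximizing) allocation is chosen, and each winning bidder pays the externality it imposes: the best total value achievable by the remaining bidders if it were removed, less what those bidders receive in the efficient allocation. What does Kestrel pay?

Efficient allocation: Kestrel→Slot 4 ($118), Onyx→Slot 7 ($134), Talus→Slot 1 ($111); total welfare W = $363.
Kestrel receives Slot 4 at value $118, so the others get W − 118 = $245.
Without Kestrel: best allocation of the remaining 2 bidders over all 3 slots is Onyx→Slot 7 ($134), Talus→Slot 4 ($122), total $256.
VCG payment = (others' best without Kestrel) − (others' welfare with Kestrel) = 256 − 245 = $11.

Kestrel pays $11.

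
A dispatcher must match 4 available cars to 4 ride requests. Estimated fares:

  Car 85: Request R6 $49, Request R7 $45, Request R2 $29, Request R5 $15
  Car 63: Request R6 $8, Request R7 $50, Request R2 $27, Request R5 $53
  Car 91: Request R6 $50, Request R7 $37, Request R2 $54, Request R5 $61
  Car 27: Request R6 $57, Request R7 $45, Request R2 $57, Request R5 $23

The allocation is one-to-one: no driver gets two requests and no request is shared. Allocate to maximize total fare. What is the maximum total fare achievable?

Maximum total: $217

This is a one-to-one assignment (maximum-weight bipartite matching).
Optimal: Car 85→Request R6 ($49), Car 63→Request R7 ($50), Car 91→Request R5 ($61), Car 27→Request R2 ($57) — total 49+50+61+57 = $217.
Next-best assignment: Car 85→Request R7, Car 63→Request R5, Car 91→Request R2, Car 27→Request R6 = $209.
Swapping Car 63↔Car 91 (Car 63→Request R5 $53, Car 91→Request R7 $37) loses 21.
No other one-to-one assignment exceeds $217.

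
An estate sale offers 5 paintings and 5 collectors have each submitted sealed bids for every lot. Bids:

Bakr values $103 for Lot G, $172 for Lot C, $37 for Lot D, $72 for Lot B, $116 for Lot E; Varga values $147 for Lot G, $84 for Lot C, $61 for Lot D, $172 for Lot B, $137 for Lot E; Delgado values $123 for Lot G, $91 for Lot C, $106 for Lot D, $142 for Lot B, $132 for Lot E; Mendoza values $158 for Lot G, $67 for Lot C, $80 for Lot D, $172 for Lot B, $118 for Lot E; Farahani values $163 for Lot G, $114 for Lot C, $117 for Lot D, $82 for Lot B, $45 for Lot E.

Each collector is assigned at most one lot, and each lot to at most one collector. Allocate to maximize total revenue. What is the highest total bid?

Optimal: Bakr→Lot C ($172), Varga→Lot B ($172), Delgado→Lot E ($132), Mendoza→Lot G ($158), Farahani→Lot D ($117) — total 172+172+132+158+117 = $751.
Max-entry greedy (repeatedly take the single best remaining cell) gives $719, worse by 32.
Swapping Varga↔Farahani (Varga→Lot D $61, Farahani→Lot B $82) loses 146.

Maximum total: $751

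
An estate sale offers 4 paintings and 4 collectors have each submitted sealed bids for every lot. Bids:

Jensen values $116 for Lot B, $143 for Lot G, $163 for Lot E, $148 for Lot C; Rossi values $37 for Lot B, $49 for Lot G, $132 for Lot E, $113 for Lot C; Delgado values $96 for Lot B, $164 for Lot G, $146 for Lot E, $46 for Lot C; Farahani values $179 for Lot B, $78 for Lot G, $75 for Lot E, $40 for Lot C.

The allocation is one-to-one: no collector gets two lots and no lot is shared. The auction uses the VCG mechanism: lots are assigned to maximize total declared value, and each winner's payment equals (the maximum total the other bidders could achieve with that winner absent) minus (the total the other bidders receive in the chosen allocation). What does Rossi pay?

Rossi pays $15.

Efficient allocation: Jensen→Lot C ($148), Rossi→Lot E ($132), Delgado→Lot G ($164), Farahani→Lot B ($179); total welfare W = $623.
Rossi receives Lot E at value $132, so the others get W − 132 = $491.
Without Rossi: best allocation of the remaining 3 bidders over all 4 lots is Jensen→Lot E ($163), Delgado→Lot G ($164), Farahani→Lot B ($179), total $506.
VCG payment = (others' best without Rossi) − (others' welfare with Rossi) = 506 − 491 = $15.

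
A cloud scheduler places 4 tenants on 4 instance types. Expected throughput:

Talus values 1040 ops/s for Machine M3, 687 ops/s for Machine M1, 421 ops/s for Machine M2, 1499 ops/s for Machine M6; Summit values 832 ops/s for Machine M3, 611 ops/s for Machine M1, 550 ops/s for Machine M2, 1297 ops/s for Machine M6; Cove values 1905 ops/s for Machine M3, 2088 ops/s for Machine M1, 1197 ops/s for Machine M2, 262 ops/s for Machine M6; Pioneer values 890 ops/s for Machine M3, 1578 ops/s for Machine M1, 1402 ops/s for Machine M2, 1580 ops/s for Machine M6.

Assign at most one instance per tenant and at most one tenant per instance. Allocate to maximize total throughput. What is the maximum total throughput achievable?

Max total: 5827 ops/s

Optimal: Talus→Machine M3 (1040 ops/s), Summit→Machine M6 (1297 ops/s), Cove→Machine M1 (2088 ops/s), Pioneer→Machine M2 (1402 ops/s) — total 1040+1297+2088+1402 = 5827 ops/s.
Max-entry greedy (repeatedly take the single best remaining cell) gives 5258 ops/s, worse by 569.
Every other assignment is strictly worse.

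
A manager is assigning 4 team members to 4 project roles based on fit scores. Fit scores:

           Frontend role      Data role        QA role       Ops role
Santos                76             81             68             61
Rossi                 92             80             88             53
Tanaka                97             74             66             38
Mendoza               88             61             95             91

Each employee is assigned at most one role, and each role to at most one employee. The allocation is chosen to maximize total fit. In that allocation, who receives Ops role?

Mendoza receives Ops role.

This is a one-to-one assignment (maximum-weight bipartite matching).
Optimal: Santos→Data role (81 pts), Rossi→QA role (88 pts), Tanaka→Frontend role (97 pts), Mendoza→Ops role (91 pts) — total 81+88+97+91 = 357 pts.
Column-greedy (each role in turn goes to its best remaining employee) gives 326 pts, worse by 31.
Every other assignment is strictly worse.
Mendoza's own top role is QA role (95 pts), but forcing Mendoza→QA role and reassigning the rest optimally gives only 333 pts — worse by 24.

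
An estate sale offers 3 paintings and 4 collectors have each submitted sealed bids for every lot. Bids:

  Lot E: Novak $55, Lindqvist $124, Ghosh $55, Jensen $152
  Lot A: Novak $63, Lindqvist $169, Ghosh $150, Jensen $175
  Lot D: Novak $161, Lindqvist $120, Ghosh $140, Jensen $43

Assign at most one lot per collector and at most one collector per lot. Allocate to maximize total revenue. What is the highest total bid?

Maximum total: $482

Treat this as an assignment problem: match each collector to one lot.
Optimal: Jensen→Lot E ($152), Lindqvist→Lot A ($169), Novak→Lot D ($161) — total 152+169+161 = $482.
Max-entry greedy (repeatedly take the single best remaining cell) gives $460, worse by 22.
Next-best assignment: Jensen→Lot E, Ghosh→Lot A, Novak→Lot D = $463.
Every other assignment is strictly worse.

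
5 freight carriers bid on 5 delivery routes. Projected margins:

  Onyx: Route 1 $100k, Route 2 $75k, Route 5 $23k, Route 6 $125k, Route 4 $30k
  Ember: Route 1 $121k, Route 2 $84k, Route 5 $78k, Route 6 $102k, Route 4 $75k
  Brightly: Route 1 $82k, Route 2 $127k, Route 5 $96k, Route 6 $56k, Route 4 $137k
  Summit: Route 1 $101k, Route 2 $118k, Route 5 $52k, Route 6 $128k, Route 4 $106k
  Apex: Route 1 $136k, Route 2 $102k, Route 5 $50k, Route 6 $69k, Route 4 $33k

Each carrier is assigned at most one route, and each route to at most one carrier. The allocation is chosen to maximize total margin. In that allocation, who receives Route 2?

This is a one-to-one assignment (maximum-weight bipartite matching).
Optimal: Onyx→Route 6 ($125k), Ember→Route 5 ($78k), Brightly→Route 4 ($137k), Summit→Route 2 ($118k), Apex→Route 1 ($136k) — total 125+78+137+118+136 = $594k.
Column-greedy (each route in turn goes to its best remaining carrier) gives $499k, worse by 95.
Next-best assignment: Onyx→Route 6, Ember→Route 5, Brightly→Route 2, Summit→Route 4, Apex→Route 1 = $572k.
Swapping Onyx↔Apex (Onyx→Route 1 $100k, Apex→Route 6 $69k) loses 92.
Checked against all permutations: $594k is optimal.
Summit's own top route is Route 6 ($128k), but forcing Summit→Route 6 and reassigning the rest optimally gives only $554k — worse by 40.

Summit receives Route 2.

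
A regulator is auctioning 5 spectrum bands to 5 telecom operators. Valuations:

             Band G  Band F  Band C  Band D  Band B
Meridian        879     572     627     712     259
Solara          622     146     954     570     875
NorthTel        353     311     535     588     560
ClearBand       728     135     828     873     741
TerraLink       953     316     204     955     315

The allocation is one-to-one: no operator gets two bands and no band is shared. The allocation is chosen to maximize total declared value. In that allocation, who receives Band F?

Optimal: Meridian→Band F ($572M), Solara→Band C ($954M), NorthTel→Band B ($560M), ClearBand→Band D ($873M), TerraLink→Band G ($953M) — total 572+954+560+873+953 = $3912M.
Max-entry greedy (repeatedly take the single best remaining cell) gives $3840M, worse by 72.
Next-best assignment: Meridian→Band G, Solara→Band B, NorthTel→Band F, ClearBand→Band C, TerraLink→Band D = $3848M.
Meridian's own top band is Band G ($879M), but forcing Meridian→Band G and reassigning the rest optimally gives only $3848M — worse by 64.

Meridian receives Band F.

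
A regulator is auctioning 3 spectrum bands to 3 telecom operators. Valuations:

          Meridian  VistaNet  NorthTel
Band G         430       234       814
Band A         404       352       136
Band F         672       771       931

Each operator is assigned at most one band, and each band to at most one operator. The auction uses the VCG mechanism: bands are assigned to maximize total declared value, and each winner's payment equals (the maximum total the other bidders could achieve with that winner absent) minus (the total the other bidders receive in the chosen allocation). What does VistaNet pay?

VistaNet pays $268M.

Efficient allocation: Meridian→Band A ($404M), VistaNet→Band F ($771M), NorthTel→Band G ($814M); total welfare W = $1989M.
VistaNet receives Band F at value $771M, so the others get W − 771 = $1218M.
Without VistaNet: best allocation of the remaining 2 bidders over all 3 bands is Meridian→Band F ($672M), NorthTel→Band G ($814M), total $1486M.
VCG payment = (others' best without VistaNet) − (others' welfare with VistaNet) = 1486 − 1218 = $268M.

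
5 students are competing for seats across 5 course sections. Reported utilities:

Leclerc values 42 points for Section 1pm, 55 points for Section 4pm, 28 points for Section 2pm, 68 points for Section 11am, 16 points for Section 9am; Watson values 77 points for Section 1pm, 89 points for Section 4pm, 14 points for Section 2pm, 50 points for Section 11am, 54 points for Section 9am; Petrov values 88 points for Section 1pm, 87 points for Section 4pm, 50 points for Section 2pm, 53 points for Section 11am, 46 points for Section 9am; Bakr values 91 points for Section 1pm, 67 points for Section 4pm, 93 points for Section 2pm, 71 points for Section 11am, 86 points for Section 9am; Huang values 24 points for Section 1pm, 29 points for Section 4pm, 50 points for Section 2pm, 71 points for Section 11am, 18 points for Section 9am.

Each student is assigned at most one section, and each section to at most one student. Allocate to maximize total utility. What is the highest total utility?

Maximum total: 381 points

Optimal: Leclerc→Section 11am (68 points), Watson→Section 4pm (89 points), Petrov→Section 1pm (88 points), Bakr→Section 9am (86 points), Huang→Section 2pm (50 points) — total 68+89+88+86+50 = 381 points.
Max-entry greedy (repeatedly take the single best remaining cell) gives 357 points, worse by 24.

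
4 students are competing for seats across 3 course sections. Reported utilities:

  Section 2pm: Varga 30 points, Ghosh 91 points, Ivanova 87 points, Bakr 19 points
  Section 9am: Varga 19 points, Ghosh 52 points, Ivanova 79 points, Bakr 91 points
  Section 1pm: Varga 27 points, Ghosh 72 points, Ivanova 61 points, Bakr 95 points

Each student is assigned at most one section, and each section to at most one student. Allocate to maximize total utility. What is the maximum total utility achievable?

Optimal: Ghosh→Section 2pm (91 points), Ivanova→Section 9am (79 points), Bakr→Section 1pm (95 points) — total 91+79+95 = 265 points.
Row-greedy (each student in turn takes its best remaining section) gives 181 points, worse by 84.
Next-best assignment: Ivanova→Section 2pm, Bakr→Section 9am, Ghosh→Section 1pm = 250 points.

Maximum total: 265 points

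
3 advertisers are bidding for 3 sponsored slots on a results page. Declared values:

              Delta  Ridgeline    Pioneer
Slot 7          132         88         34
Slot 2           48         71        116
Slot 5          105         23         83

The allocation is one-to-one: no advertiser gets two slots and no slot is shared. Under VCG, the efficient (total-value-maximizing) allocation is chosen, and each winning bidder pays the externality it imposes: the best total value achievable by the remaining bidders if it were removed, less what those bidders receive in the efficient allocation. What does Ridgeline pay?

Efficient allocation: Delta→Slot 5 ($105), Ridgeline→Slot 7 ($88), Pioneer→Slot 2 ($116); total welfare W = $309.
Ridgeline receives Slot 7 at value $88, so the others get W − 88 = $221.
Without Ridgeline: best allocation of the remaining 2 bidders over all 3 slots is Delta→Slot 7 ($132), Pioneer→Slot 2 ($116), total $248.
VCG payment = (others' best without Ridgeline) − (others' welfare with Ridgeline) = 248 − 221 = $27.

Ridgeline pays $27.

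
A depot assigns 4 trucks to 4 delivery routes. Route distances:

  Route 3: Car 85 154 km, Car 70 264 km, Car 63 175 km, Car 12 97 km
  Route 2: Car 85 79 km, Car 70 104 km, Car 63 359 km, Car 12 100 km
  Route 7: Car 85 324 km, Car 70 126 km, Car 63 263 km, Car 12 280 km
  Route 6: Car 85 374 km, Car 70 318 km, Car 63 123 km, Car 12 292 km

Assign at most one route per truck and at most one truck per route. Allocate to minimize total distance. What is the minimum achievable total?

Min total: 425 km

Optimal: Car 85→Route 2 (79 km), Car 70→Route 7 (126 km), Car 63→Route 6 (123 km), Car 12→Route 3 (97 km) — total 79+126+123+97 = 425 km.
Next-best assignment: Car 85→Route 3, Car 70→Route 7, Car 63→Route 6, Car 12→Route 2 = 503 km.
No other one-to-one assignment undercuts 425 km.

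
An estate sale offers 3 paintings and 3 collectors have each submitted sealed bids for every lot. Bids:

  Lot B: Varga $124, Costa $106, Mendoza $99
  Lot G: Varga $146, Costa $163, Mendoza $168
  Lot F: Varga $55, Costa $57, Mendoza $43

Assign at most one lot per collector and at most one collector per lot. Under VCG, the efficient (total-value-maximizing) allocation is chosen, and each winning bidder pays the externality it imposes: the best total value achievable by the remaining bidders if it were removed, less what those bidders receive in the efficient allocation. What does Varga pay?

Varga pays $49.

Efficient allocation: Varga→Lot B ($124), Costa→Lot F ($57), Mendoza→Lot G ($168); total welfare W = $349.
Varga receives Lot B at value $124, so the others get W − 124 = $225.
Without Varga: best allocation of the remaining 2 bidders over all 3 lots is Costa→Lot B ($106), Mendoza→Lot G ($168), total $274.
VCG payment = (others' best without Varga) − (others' welfare with Varga) = 274 − 225 = $49.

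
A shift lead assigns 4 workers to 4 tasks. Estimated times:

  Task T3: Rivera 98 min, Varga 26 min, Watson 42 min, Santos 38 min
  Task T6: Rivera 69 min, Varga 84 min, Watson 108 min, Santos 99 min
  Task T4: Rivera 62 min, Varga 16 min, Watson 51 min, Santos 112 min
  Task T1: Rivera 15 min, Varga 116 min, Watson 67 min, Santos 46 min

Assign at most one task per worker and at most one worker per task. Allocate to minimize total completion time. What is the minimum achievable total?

Minimum total: 172 min

Treat this as an assignment problem: match each worker to one task.
Optimal: Rivera→Task T1 (15 min), Varga→Task T4 (16 min), Watson→Task T3 (42 min), Santos→Task T6 (99 min) — total 15+16+42+99 = 172 min.
Column-greedy (each task in turn goes to its cheapest remaining worker) gives 192 min, worse by 20.
Next-best assignment: Rivera→Task T6, Varga→Task T4, Watson→Task T3, Santos→Task T1 = 173 min.
Swapping Santos↔Rivera (Santos→Task T1 46 min, Rivera→Task T6 69 min) adds 1.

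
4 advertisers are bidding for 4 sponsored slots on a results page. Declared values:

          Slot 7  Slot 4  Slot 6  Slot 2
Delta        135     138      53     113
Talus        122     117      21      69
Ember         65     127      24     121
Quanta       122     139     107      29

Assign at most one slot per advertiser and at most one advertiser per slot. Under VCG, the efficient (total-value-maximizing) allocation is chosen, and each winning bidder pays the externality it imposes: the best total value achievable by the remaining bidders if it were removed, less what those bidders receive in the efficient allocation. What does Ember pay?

Efficient allocation: Delta→Slot 4 ($138), Talus→Slot 7 ($122), Ember→Slot 2 ($121), Quanta→Slot 6 ($107); total welfare W = $488.
Ember receives Slot 2 at value $121, so the others get W − 121 = $367.
Without Ember: best allocation of the remaining 3 bidders over all 4 slots is Delta→Slot 2 ($113), Talus→Slot 7 ($122), Quanta→Slot 4 ($139), total $374.
VCG payment = (others' best without Ember) − (others' welfare with Ember) = 374 − 367 = $7.

Ember pays $7.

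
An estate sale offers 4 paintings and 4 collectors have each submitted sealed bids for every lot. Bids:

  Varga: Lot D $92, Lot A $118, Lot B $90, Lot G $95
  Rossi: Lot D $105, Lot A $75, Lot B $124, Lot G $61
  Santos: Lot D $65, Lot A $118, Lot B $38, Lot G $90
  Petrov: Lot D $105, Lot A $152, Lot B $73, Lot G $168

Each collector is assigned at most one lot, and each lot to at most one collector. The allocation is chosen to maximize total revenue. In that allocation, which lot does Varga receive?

Optimal: Varga→Lot D ($92), Rossi→Lot B ($124), Santos→Lot A ($118), Petrov→Lot G ($168) — total 92+124+118+168 = $502.
Max-entry greedy (repeatedly take the single best remaining cell) gives $475, worse by 27.
Next-best assignment: Varga→Lot B, Rossi→Lot D, Santos→Lot A, Petrov→Lot G = $481.
Varga's own top lot is Lot A ($118), but forcing Varga→Lot A and reassigning the rest optimally gives only $475 — worse by 27.

Varga receives Lot D.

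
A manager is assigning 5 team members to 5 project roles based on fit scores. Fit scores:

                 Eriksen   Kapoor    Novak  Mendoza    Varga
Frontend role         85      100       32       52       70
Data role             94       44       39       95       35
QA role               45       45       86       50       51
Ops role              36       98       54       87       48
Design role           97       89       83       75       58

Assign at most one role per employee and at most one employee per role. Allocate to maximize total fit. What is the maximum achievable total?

This is the linear assignment problem.
Optimal: Eriksen→Design role (97 pts), Kapoor→Ops role (98 pts), Novak→QA role (86 pts), Mendoza→Data role (95 pts), Varga→Frontend role (70 pts) — total 97+98+86+95+70 = 446 pts.
Column-greedy (each role in turn goes to its best remaining employee) gives 426 pts, worse by 20.
Next-best assignment: Eriksen→Data role, Kapoor→Design role, Novak→QA role, Mendoza→Ops role, Varga→Frontend role = 426 pts.
Swapping Eriksen↔Novak (Eriksen→QA role 45 pts, Novak→Design role 83 pts) loses 55.

Maximum total: 446 pts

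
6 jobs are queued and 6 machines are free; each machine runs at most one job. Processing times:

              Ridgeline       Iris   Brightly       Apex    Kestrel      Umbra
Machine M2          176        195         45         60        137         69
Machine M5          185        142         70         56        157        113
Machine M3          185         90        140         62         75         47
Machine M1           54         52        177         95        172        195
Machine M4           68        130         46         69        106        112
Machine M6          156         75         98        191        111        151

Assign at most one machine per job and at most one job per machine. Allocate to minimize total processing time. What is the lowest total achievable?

Min total: 375 min

Optimal: Ridgeline→Machine M1 (54 min), Iris→Machine M6 (75 min), Brightly→Machine M4 (46 min), Apex→Machine M5 (56 min), Kestrel→Machine M3 (75 min), Umbra→Machine M2 (69 min) — total 54+75+46+56+75+69 = 375 min.
Min-entry greedy (repeatedly take the single cheapest remaining cell) gives 379 min, worse by 4.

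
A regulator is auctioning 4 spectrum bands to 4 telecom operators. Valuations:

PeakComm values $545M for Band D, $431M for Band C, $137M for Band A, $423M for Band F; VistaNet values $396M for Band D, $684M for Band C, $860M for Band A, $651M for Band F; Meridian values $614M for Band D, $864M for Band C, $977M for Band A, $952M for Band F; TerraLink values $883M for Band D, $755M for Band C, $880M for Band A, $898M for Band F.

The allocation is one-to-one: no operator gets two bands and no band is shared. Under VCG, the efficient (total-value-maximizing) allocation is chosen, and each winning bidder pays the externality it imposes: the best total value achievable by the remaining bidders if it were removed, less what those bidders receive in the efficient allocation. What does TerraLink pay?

Efficient allocation: PeakComm→Band D ($545M), VistaNet→Band A ($860M), Meridian→Band C ($864M), TerraLink→Band F ($898M); total welfare W = $3167M.
TerraLink receives Band F at value $898M, so the others get W − 898 = $2269M.
Without TerraLink: best allocation of the remaining 3 bidders over all 4 bands is PeakComm→Band D ($545M), VistaNet→Band A ($860M), Meridian→Band F ($952M), total $2357M.
VCG payment = (others' best without TerraLink) − (others' welfare with TerraLink) = 2357 − 2269 = $88M.

TerraLink pays $88M.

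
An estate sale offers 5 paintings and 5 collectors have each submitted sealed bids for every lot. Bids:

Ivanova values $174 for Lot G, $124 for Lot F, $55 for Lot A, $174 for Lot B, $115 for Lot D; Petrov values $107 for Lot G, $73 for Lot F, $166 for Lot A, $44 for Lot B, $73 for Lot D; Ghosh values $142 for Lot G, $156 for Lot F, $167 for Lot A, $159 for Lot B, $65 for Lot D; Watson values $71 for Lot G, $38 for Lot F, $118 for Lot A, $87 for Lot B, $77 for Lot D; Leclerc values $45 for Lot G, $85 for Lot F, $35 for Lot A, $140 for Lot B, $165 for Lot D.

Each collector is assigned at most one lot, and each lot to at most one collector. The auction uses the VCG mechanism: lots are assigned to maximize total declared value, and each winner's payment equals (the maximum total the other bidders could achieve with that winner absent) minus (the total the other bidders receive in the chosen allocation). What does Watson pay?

Watson pays $3.

Efficient allocation: Ivanova→Lot G ($174), Petrov→Lot A ($166), Ghosh→Lot F ($156), Watson→Lot B ($87), Leclerc→Lot D ($165); total welfare W = $748.
Watson receives Lot B at value $87, so the others get W − 87 = $661.
Without Watson: best allocation of the remaining 4 bidders over all 5 lots is Ivanova→Lot G ($174), Petrov→Lot A ($166), Ghosh→Lot B ($159), Leclerc→Lot D ($165), total $664.
VCG payment = (others' best without Watson) − (others' welfare with Watson) = 664 − 661 = $3.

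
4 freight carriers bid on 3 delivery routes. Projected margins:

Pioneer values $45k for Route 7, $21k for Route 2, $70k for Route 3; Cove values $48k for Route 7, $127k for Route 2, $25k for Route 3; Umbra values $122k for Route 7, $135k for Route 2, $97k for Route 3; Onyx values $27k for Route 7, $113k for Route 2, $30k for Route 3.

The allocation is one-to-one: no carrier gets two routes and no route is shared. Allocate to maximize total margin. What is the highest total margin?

Optimal: Umbra→Route 7 ($122k), Cove→Route 2 ($127k), Pioneer→Route 3 ($70k) — total 122+127+70 = $319k.
Next-best assignment: Umbra→Route 7, Onyx→Route 2, Pioneer→Route 3 = $305k.
Swapping Pioneer↔Umbra (Pioneer→Route 7 $45k, Umbra→Route 3 $97k) loses 50.

Max total: $319k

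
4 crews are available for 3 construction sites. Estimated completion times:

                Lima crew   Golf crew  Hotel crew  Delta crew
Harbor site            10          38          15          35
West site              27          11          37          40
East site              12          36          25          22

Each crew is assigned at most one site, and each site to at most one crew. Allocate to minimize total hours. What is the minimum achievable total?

Minimum total: 38 hours

Optimal: Hotel crew→Harbor site (15 hours), Golf crew→West site (11 hours), Lima crew→East site (12 hours) — total 15+11+12 = 38 hours.
Min-entry greedy (repeatedly take the single cheapest remaining cell) gives 43 hours, worse by 5.
Next-best assignment: Lima crew→Harbor site, Golf crew→West site, Delta crew→East site = 43 hours.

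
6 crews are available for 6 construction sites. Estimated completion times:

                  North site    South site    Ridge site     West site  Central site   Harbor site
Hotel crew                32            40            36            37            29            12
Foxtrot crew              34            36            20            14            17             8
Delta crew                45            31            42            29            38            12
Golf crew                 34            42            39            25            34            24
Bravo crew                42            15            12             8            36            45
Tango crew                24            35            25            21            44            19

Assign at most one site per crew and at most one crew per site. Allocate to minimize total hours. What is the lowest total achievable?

Minimum total: 121 hours

This is a one-to-one assignment (minimum-cost bipartite matching).
Optimal: Hotel crew→Harbor site (12 hours), Foxtrot crew→Central site (17 hours), Delta crew→South site (31 hours), Golf crew→West site (25 hours), Bravo crew→Ridge site (12 hours), Tango crew→North site (24 hours) — total 12+17+31+25+12+24 = 121 hours.
Min-entry greedy (repeatedly take the single cheapest remaining cell) gives 139 hours, worse by 18.
Next-best assignment: Hotel crew→Central site, Foxtrot crew→Ridge site, Delta crew→Harbor site, Golf crew→West site, Bravo crew→South site, Tango crew→North site = 125 hours.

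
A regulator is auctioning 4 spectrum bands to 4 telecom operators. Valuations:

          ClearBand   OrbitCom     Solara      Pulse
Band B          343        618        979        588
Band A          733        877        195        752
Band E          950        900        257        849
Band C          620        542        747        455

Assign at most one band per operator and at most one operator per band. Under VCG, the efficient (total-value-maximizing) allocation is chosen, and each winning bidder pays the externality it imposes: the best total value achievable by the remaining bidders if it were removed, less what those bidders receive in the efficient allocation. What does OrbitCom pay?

Efficient allocation: ClearBand→Band C ($620M), OrbitCom→Band A ($877M), Solara→Band B ($979M), Pulse→Band E ($849M); total welfare W = $3325M.
OrbitCom receives Band A at value $877M, so the others get W − 877 = $2448M.
Without OrbitCom: best allocation of the remaining 3 bidders over all 4 bands is ClearBand→Band E ($950M), Solara→Band B ($979M), Pulse→Band A ($752M), total $2681M.
VCG payment = (others' best without OrbitCom) − (others' welfare with OrbitCom) = 2681 − 2448 = $233M.

OrbitCom pays $233M.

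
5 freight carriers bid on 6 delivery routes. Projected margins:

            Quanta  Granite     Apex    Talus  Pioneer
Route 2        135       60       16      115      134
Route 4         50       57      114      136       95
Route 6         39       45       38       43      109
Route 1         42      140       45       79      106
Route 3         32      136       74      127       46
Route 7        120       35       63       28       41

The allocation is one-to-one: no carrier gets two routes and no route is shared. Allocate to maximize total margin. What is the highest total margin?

Optimal: Quanta→Route 7 ($120k), Granite→Route 1 ($140k), Apex→Route 4 ($114k), Talus→Route 3 ($127k), Pioneer→Route 2 ($134k) — total 120+140+114+127+134 = $635k.
Row-greedy (each carrier in turn takes its best remaining route) gives $625k, worse by 10.
Checked against all permutations: $635k is optimal.

Max total: $635k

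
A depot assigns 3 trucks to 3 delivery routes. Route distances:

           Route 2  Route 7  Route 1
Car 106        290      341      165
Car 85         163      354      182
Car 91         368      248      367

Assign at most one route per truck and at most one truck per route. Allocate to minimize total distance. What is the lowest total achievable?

Optimal: Car 106→Route 1 (165 km), Car 85→Route 2 (163 km), Car 91→Route 7 (248 km) — total 165+163+248 = 576 km.
Next-best assignment: Car 106→Route 2, Car 85→Route 1, Car 91→Route 7 = 720 km.
Every other assignment is strictly worse.

Minimum total: 576 km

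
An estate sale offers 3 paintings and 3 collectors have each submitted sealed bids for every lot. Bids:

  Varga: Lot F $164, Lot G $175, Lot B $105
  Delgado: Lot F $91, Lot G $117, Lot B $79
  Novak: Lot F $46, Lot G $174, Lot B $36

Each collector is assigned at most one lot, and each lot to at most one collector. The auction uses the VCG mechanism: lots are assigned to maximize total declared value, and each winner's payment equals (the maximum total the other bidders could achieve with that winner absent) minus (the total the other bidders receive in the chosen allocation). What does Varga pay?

Efficient allocation: Varga→Lot F ($164), Delgado→Lot B ($79), Novak→Lot G ($174); total welfare W = $417.
Varga receives Lot F at value $164, so the others get W − 164 = $253.
Without Varga: best allocation of the remaining 2 bidders over all 3 lots is Delgado→Lot F ($91), Novak→Lot G ($174), total $265.
VCG payment = (others' best without Varga) − (others' welfare with Varga) = 265 − 253 = $12.

Varga pays $12.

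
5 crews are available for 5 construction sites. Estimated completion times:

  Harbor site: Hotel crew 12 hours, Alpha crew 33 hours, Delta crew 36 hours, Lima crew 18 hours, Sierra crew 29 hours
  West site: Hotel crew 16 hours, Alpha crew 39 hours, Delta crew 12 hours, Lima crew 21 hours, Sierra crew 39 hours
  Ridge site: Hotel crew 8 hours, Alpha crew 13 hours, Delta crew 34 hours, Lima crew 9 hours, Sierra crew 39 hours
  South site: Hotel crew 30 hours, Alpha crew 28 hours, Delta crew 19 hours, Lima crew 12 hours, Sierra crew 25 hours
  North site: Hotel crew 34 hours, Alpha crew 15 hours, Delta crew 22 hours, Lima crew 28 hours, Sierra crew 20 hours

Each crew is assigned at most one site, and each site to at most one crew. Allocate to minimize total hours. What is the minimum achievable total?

Optimal: Hotel crew→Harbor site (12 hours), Alpha crew→Ridge site (13 hours), Delta crew→West site (12 hours), Lima crew→South site (12 hours), Sierra crew→North site (20 hours) — total 12+13+12+12+20 = 69 hours.
Column-greedy (each site in turn goes to its cheapest remaining crew) gives 73 hours, worse by 4.
Next-best assignment: Hotel crew→Harbor site, Alpha crew→North site, Delta crew→West site, Lima crew→Ridge site, Sierra crew→South site = 73 hours.
Swapping Alpha crew↔Lima crew (Alpha crew→South site 28 hours, Lima crew→Ridge site 9 hours) adds 12.

Min total: 69 hours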